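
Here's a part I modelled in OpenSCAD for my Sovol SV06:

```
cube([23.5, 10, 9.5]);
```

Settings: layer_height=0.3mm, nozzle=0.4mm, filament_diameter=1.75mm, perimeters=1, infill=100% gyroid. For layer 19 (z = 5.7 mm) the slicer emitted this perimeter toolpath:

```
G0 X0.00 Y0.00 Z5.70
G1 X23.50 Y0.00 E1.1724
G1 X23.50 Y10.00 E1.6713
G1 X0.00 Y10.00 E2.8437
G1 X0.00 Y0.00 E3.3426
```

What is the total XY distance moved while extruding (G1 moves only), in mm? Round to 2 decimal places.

Sum the Euclidean lengths of each G1 segment: total = 67.00 mm.

67.00 mm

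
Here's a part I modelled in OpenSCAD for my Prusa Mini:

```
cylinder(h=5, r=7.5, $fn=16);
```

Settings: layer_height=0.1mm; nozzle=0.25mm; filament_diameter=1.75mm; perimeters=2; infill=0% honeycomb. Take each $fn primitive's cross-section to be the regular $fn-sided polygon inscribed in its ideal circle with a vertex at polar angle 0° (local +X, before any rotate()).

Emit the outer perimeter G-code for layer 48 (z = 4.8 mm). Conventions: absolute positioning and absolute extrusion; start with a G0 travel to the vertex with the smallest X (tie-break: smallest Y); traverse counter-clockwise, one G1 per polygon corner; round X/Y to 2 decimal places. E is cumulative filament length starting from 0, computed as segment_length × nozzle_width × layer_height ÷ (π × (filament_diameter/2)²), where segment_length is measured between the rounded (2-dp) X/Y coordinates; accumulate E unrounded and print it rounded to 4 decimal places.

G0 X-7.50 Y0.00 Z4.80
G1 X-6.93 Y-2.87 E0.0304
G1 X-5.30 Y-5.30 E0.0608
G1 X-2.87 Y-6.93 E0.0912
G1 X0.00 Y-7.50 E0.1217
G1 X2.87 Y-6.93 E0.1521
G1 X5.30 Y-5.30 E0.1825
G1 X6.93 Y-2.87 E0.2129
G1 X7.50 Y0.00 E0.2433
G1 X6.93 Y2.87 E0.2737
G1 X5.30 Y5.30 E0.3041
G1 X2.87 Y6.93 E0.3345
G1 X0.00 Y7.50 E0.3650
G1 X-2.87 Y6.93 E0.3954
G1 X-5.30 Y5.30 E0.4258
G1 X-6.93 Y2.87 E0.4562
G1 X-7.50 Y0.00 E0.4866

At z = 4.8 mm: the r=7.5 cylinder gives a regular 16-gon of circumradius 7.5 (constant along its height). The outline is a single polygon with 16 vertices. Extrusion per mm of travel: 0.25 × 0.1 / (π × 0.875²) = 0.010394. Accumulating E over each segment gives final E = 0.4866.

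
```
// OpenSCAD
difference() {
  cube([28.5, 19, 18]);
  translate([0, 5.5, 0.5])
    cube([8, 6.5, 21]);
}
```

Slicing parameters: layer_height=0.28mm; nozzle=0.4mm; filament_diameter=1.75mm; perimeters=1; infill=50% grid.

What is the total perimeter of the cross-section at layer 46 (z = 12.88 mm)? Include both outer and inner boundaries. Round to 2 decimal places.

At z = 12.88 mm: the cube is present — its section is the full 28.5×19 rectangle (perimeter 95.00 mm); the cube at (0, 5.5) is present — its section is the full 8×6.5 rectangle (perimeter 29.00 mm); Subtracting the remaining from the first: starting from the 28.5×19 cube, the 8×6.5 cube at (0, 5.5) lies inside it touching the edge (removes its full 52.00 mm²) — boundary = 111.00 mm. Overall, the cross-section is a single solid region. Total boundary length (outer) = 111.00 mm.

111.00 mm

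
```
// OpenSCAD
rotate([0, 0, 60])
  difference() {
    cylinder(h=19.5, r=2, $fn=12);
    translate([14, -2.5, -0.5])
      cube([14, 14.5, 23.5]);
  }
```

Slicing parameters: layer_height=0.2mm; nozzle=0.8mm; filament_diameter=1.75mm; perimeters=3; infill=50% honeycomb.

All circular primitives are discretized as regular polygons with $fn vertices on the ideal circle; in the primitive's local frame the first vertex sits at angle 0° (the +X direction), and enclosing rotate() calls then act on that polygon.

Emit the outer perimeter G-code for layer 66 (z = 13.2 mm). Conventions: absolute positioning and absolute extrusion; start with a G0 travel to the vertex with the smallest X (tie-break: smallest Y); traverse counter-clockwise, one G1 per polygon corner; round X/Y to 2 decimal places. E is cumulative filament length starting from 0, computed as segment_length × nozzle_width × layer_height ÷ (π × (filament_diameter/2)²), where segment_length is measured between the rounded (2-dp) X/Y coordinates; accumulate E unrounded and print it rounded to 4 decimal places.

G0 X-2.00 Y0.00 Z13.20
G1 X-1.73 Y-1.00 E0.0689
G1 X-1.00 Y-1.73 E0.1376
G1 X0.00 Y-2.00 E0.2065
G1 X1.00 Y-1.73 E0.2754
G1 X1.73 Y-1.00 E0.3441
G1 X2.00 Y0.00 E0.4130
G1 X1.73 Y1.00 E0.4819
G1 X1.00 Y1.73 E0.5505
G1 X0.00 Y2.00 E0.6194
G1 X-1.00 Y1.73 E0.6883
G1 X-1.73 Y1.00 E0.7570
G1 X-2.00 Y0.00 E0.8259

At z = 13.2 mm: the r=2 cylinder contributes a regular 12-gon of circumradius 2; the cube at (14, -2.5) (footprint 14×14.5) is included at this height; Subtracting the remaining from the first: starting from the r=2 cylinder, the 14×14.5 cube at (14, -2.5) misses the remaining region (no effect) — 1 connected region; (rotated 60° about Z; rotation is an isometry so areas/perimeters/island counts are preserved). The outline is a single polygon with 12 vertices. Extrusion per mm of travel: 0.8 × 0.2 / (π × 0.875²) = 0.066520. Accumulating E over each segment gives final E = 0.8259.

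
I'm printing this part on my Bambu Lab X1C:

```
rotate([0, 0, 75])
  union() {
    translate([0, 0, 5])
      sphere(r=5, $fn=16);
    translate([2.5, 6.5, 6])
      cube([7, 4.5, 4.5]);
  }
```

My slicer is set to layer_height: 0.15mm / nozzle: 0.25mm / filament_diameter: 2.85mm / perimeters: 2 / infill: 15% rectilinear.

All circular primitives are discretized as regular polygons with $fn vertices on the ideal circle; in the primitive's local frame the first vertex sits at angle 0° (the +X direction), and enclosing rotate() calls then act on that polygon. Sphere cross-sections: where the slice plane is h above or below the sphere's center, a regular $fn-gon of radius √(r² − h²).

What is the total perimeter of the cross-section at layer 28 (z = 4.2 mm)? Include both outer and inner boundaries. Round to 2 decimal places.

At z = 4.2 mm: the r=5 sphere slices to a regular 16-gon of circumradius 4.936 (√(r²−h²) with h=0.8 from center) (perimeter = 2·16·4.936·sin(180°/16) = 30.81 mm); the cube at (2.5, 6.5) is absent (z outside [6, 10.5]); Taking the union: only the r=5 sphere is present, so the union is just that shape — boundary = 30.81 mm; (rotated 75° about Z; rotation is an isometry so areas/perimeters/island counts are preserved). Overall, the cross-section is a single solid region. Total boundary length (outer) = 30.81 mm.

30.81 mm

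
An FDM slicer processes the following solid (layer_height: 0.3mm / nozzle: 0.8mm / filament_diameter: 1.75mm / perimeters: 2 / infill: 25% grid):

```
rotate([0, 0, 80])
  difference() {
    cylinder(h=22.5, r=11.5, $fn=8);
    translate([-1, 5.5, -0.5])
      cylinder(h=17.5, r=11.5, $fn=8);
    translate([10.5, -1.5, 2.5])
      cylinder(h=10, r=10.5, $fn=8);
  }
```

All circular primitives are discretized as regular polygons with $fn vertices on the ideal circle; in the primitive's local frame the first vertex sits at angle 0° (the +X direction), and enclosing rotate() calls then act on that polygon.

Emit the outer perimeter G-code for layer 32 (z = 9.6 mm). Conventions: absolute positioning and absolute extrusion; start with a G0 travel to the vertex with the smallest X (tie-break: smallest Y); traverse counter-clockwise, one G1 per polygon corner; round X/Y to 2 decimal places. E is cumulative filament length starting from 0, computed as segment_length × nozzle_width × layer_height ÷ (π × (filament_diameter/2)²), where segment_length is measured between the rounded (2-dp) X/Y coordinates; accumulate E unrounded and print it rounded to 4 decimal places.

At z = 9.6 mm: the r=11.5 cylinder gives a regular 8-gon of circumradius 11.5 (constant along its height); the r=11.5 cylinder at (-1, 5.5) gives a regular 8-gon of circumradius 11.5 (constant along its height); the r=10.5 cylinder at (10.5, -1.5) contributes a regular 8-gon of circumradius 10.5; After the difference (first − rest): starting from the r=11.5 cylinder, the r=11.5 cylinder at (-1, 5.5) partially overlaps it — only the 252.62 mm² overlap (of its 374.06 mm²) is removed, clipping the outline; the r=10.5 cylinder at (10.5, -1.5) partially overlaps it — only the 53.81 mm² overlap (of its 311.83 mm²) is removed, clipping the outline — 1 connected region; (whole slice rotated 80° about Z — lengths, areas and connectivity unchanged). The outline is a single polygon with 9 vertices. Extrusion per mm of travel: 0.8 × 0.3 / (π × 0.875²) = 0.099780. Accumulating E over each segment gives final E = 4.6151.

G0 X-3.41 Y-10.43 Z9.60
G1 X-2.00 Y-11.33 E0.1669
G1 X6.60 Y-9.42 E1.0459
G1 X11.33 Y-2.00 E1.9239
G1 X10.24 Y2.91 E2.4258
G1 X9.32 Y1.48 E2.5954
G1 X5.16 Y0.56 E3.0206
G1 X5.74 Y-2.03 E3.2854
G1 X1.01 Y-9.45 E4.1634
G1 X-3.41 Y-10.43 E4.6151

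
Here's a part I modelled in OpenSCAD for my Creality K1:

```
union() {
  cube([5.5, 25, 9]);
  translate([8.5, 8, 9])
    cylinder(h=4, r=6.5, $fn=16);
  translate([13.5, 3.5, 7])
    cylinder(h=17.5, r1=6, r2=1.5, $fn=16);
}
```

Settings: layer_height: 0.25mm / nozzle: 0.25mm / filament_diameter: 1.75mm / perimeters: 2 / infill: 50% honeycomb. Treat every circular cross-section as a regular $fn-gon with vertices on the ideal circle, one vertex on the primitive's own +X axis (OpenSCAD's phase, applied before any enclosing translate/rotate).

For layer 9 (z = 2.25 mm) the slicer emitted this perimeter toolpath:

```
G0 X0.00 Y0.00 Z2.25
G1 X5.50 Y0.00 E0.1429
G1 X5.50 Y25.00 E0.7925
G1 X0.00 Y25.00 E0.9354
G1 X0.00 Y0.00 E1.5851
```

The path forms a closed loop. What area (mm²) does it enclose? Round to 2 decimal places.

Apply the shoelace formula to the sequence of (X, Y) vertices; enclosed area = 137.50 mm².

137.50 mm²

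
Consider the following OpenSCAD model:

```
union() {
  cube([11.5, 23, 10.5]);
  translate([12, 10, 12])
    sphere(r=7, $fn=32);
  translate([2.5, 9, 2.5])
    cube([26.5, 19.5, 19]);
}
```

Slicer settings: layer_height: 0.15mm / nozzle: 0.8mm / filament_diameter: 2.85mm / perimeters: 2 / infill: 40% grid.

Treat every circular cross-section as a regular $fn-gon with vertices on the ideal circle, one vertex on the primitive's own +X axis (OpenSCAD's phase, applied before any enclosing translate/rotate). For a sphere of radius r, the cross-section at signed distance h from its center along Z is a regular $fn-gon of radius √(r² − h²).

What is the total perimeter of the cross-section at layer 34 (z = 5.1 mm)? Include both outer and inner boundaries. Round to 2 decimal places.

114.99 mm

At z = 5.1 mm: the cube is present — its section is the full 11.5×23 rectangle (perimeter 69.00 mm); the r=7 sphere at (12, 10) contributes a regular 32-gon of circumradius √(7²−6.9²) = 1.179 (perimeter = 2·32·1.179·sin(180°/32) = 7.40 mm); the 26.5×19.5 cube at (2.5, 9) contributes its full rectangle (perimeter 92.00 mm); Merging all regions: the regions partially overlap (shared area 130.20 mm²), so the edge portions inside another operand are dropped and the merged outline is re-measured after clipping — boundary = 114.99 mm. Overall, the cross-section is a single solid region. Total boundary length (outer) = 114.99 mm.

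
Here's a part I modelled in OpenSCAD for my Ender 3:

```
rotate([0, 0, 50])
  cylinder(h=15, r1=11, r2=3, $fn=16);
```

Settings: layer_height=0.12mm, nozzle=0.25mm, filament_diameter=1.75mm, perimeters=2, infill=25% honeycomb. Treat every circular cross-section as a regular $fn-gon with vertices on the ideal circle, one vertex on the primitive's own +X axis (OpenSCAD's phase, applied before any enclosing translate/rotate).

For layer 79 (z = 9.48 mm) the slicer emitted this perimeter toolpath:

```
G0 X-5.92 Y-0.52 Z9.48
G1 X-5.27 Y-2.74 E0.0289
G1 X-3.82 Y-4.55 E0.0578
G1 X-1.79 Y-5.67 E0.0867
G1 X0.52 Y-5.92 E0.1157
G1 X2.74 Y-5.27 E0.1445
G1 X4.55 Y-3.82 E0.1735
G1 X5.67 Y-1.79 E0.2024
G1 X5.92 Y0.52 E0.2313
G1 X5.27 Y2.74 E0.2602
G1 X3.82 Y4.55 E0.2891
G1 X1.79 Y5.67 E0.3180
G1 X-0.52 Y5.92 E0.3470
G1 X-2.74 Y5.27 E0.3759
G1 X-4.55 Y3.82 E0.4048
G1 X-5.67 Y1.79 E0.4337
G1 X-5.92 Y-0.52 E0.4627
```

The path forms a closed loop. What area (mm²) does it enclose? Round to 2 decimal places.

108.10 mm²

Apply the shoelace formula to the sequence of (X, Y) vertices; enclosed area = 108.10 mm².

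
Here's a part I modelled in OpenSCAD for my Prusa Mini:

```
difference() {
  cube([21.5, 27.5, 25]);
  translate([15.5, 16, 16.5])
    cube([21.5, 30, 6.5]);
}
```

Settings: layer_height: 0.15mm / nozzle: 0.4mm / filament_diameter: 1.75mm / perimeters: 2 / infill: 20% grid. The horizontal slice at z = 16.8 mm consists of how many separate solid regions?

At z = 16.8 mm: the cube (footprint 21.5×27.5) is included at this height; the cube at (15.5, 16) (footprint 21.5×30) is included at this height; Taking the first minus the rest: starting from the 21.5×27.5 cube, the 21.5×30 cube at (15.5, 16) partially overlaps it — only the 69.00 mm² overlap (of its 645.00 mm²) is removed, clipping the outline — 1 connected region. The result has 1 disconnected region.

1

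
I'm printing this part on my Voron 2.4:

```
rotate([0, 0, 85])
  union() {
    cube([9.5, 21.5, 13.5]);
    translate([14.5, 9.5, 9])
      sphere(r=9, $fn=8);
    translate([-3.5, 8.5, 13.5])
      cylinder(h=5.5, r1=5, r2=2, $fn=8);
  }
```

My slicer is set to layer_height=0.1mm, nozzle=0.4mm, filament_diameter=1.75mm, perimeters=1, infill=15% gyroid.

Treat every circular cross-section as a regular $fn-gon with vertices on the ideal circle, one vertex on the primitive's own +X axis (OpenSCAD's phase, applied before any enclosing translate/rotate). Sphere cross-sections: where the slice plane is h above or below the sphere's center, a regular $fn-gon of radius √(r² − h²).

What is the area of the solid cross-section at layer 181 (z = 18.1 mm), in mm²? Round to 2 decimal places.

At z = 18.1 mm: the cube does not reach this height (z outside [0, 13.5]); the sphere at (14.5, 9.5) does not reach this height (|z−center|=9.100 > r=9); the cone at (-3.5, 8.5): at t=0.836 of its height the radius interpolates to r₁+(r₂−r₁)t = 2.491, giving a regular 8-gon of that circumradius (area = (8/2)·2.491²·sin(360°/8) = 17.55 mm²); Taking the union: only the cone at (-3.5, 8.5) is present, so the union is just that shape — area = 17.55 mm²; (whole slice rotated 85° about Z — lengths, areas and connectivity unchanged). Overall, the cross-section is a single solid region. Net area = 17.55 mm².

17.55 mm²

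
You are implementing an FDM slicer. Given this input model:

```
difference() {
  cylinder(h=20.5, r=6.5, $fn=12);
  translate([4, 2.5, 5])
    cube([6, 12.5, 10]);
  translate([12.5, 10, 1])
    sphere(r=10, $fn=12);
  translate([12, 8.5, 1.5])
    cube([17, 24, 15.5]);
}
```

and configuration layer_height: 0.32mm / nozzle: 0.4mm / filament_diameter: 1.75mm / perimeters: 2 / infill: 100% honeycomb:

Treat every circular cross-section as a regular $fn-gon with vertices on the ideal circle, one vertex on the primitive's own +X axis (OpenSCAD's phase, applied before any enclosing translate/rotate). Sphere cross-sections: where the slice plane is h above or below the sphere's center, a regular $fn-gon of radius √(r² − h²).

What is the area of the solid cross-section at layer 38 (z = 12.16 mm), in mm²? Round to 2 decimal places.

At z = 12.16 mm: the r=6.5 cylinder contributes a regular 12-gon of circumradius 6.5 (area = (12/2)·6.500²·sin(360°/12) = 126.75 mm²); the cube at (4, 2.5) (footprint 6×12.5) is included at this height (area 75.00 mm²); the sphere at (12.5, 10) is not intersected at this z (|z−center|=11.160 > r=10); the cube at (12, 8.5) (footprint 17×24) is included at this height (area 408.00 mm²); After the difference (first − rest): starting from the r=6.5 cylinder (126.75 mm²), the 6×12.5 cube at (4, 2.5) partially overlaps it — only the 2.62 mm² overlap (of its 75.00 mm²) is removed, clipping the outline; the 17×24 cube at (12, 8.5) misses the remaining region (no effect) — area = 124.13 mm². Overall, the cross-section is a single solid region. Net area = 124.13 mm².

124.13 mm²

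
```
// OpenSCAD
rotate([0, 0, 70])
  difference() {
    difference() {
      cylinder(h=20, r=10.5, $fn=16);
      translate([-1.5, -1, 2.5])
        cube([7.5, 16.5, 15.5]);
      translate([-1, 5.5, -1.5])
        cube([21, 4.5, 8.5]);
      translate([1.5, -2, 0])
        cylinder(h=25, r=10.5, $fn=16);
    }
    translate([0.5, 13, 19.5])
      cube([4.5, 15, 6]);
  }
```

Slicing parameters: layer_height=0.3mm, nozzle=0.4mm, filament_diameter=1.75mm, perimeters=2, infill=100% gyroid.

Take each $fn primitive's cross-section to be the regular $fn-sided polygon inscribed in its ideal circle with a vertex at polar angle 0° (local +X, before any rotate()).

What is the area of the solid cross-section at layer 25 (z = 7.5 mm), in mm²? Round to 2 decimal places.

At z = 7.5 mm: the cylinder: section is a regular 16-gon, circumradius r=10.5 (area = (16/2)·10.500²·sin(360°/16) = 337.53 mm²); the cube at (-1.5, -1) (footprint 7.5×16.5) is included at this height (area 123.75 mm²); the cube at (-1, 5.5) is absent (z outside [-1.5, 7]); the cylinder at (1.5, -2): section is a regular 16-gon, circumradius r=10.5 (area = (16/2)·10.500²·sin(360°/16) = 337.53 mm²); Taking the first minus the rest: starting from the r=10.5 cylinder (337.53 mm²), the 7.5×16.5 cube at (-1.5, -1) partially overlaps it — only the 81.52 mm² overlap (of its 123.75 mm²) is removed, clipping the outline; the r=10.5 cylinder at (1.5, -2) partially overlaps it — only the 217.56 mm² overlap (of its 337.53 mm²) is removed, clipping the outline — area = 38.44 mm²; the cube at (0.5, 13) is not intersected at this z (z outside [19.5, 25.5]); Taking the first minus the rest: none of the subtracted shapes is present at this height, so the result so far is unchanged — area = 38.44 mm²; (whole slice rotated 70° about Z — lengths, areas and connectivity unchanged). Overall, the cross-section has 2 separate islands. Net area = 38.44 mm².

38.44 mm²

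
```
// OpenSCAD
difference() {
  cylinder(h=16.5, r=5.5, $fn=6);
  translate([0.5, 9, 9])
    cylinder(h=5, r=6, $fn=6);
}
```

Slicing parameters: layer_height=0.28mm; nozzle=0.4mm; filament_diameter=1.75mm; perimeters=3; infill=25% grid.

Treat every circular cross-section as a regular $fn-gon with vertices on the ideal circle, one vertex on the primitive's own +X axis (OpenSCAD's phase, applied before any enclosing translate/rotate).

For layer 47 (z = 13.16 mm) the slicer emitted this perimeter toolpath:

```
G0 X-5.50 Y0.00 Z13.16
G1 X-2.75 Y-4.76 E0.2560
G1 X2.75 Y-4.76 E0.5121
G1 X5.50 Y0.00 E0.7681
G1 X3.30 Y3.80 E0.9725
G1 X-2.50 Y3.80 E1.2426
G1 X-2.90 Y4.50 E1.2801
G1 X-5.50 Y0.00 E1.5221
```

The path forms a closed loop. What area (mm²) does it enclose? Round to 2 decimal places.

73.00 mm²

Apply the shoelace formula to the sequence of (X, Y) vertices; enclosed area = 73.00 mm².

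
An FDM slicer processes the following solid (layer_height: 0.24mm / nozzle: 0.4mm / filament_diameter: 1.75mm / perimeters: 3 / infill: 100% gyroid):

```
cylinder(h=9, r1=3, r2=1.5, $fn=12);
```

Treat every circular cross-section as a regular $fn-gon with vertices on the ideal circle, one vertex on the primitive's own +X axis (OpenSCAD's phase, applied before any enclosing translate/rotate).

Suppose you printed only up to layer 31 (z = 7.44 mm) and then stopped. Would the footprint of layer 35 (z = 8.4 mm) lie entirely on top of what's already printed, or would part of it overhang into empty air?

Compare the two slices. At z = 7.44: the cone: at t=0.827 of its height the radius interpolates to r₁+(r₂−r₁)t = 1.760, giving a regular 12-gon of that circumradius (area = (12/2)·1.760²·sin(360°/12) = 9.29 mm²). At z = 8.4: the cone contributes a regular 12-gon of circumradius 1.600 (interpolated between r1=3 and r2=1.5 at t=0.933) (area = (12/2)·1.600²·sin(360°/12) = 7.68 mm²). Checking containment: the cross-section at z = 8.4 is a subset of the cross-section at z = 7.44.

entirely on top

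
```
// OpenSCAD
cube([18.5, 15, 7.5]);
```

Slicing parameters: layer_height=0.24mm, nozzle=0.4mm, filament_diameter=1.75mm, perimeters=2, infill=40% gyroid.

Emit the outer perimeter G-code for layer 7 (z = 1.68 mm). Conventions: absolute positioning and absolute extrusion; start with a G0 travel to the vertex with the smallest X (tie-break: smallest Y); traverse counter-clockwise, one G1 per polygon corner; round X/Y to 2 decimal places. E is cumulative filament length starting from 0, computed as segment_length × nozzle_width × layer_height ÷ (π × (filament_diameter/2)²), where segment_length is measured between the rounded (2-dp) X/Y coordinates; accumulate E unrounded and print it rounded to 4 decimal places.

G0 X0.00 Y0.00 Z1.68
G1 X18.50 Y0.00 E0.7384
G1 X18.50 Y15.00 E1.3371
G1 X0.00 Y15.00 E2.0754
G1 X0.00 Y0.00 E2.6741

At z = 1.68 mm: the cube (footprint 18.5×15) is included at this height. The outline is a single polygon with 4 vertices. Extrusion per mm of travel: 0.4 × 0.24 / (π × 0.875²) = 0.039912. Accumulating E over each segment gives final E = 2.6741.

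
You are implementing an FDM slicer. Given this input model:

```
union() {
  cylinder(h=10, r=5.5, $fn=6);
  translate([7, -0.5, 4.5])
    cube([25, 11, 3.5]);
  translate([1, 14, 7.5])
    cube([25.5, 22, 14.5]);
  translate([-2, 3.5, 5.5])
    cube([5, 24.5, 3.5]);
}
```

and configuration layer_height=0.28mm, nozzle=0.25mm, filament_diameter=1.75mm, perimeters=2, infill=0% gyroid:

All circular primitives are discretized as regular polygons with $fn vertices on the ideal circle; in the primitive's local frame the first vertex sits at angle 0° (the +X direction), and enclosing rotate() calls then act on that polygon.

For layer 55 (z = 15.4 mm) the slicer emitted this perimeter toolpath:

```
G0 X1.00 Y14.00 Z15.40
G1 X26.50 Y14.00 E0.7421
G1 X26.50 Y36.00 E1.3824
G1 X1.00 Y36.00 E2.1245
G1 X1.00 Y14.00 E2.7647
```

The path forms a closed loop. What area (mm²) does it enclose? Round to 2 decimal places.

561.00 mm²

Apply the shoelace formula to the sequence of (X, Y) vertices; enclosed area = 561.00 mm².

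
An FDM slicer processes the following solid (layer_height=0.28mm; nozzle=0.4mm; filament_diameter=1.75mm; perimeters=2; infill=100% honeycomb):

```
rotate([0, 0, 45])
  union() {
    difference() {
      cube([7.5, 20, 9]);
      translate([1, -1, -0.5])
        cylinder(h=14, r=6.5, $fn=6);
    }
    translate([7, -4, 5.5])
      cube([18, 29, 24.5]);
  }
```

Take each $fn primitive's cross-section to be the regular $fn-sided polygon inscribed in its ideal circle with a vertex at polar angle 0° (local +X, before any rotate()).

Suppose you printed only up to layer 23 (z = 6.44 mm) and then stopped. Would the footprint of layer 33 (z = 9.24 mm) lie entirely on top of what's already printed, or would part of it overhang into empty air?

Compare the two slices. At z = 6.44: the cube is present — its section is the full 7.5×20 rectangle (area 150.00 mm²); the r=6.5 cylinder at (1, -1) contributes a regular 6-gon of circumradius 6.5 (area = (6/2)·6.500²·sin(360°/6) = 109.77 mm²); Taking the first minus the rest: starting from the 7.5×20 cube (150.00 mm²), the r=6.5 cylinder at (1, -1) partially overlaps it — only the 25.86 mm² overlap (of its 109.77 mm²) is removed, clipping the outline — area = 124.14 mm²; the 18×29 cube at (7, -4) contributes its full rectangle (area 522.00 mm²); Taking the union: the regions partially overlap — summed areas 646.14 mm² minus the doubly-counted overlap 10.00 mm² gives 636.14 mm² — area = 636.14 mm²; (rotated 45° about Z; rotation is an isometry so areas/perimeters/island counts are preserved). At z = 9.24: the cube is absent (z outside [0, 9]); the r=6.5 cylinder at (1, -1) contributes a regular 6-gon of circumradius 6.5 (area = (6/2)·6.500²·sin(360°/6) = 109.77 mm²); After the difference (first − rest): the first operand is absent here, so nothing remains; the 18×29 cube at (7, -4) contributes its full rectangle (area 522.00 mm²); Merging all regions: only the 18×29 cube at (7, -4) is present, so the union is just that shape — area = 522.00 mm²; (rotated 45° about Z; rotation is an isometry so areas/perimeters/island counts are preserved). Checking containment: the cross-section at z = 9.24 is a subset of the cross-section at z = 6.44.

entirely on top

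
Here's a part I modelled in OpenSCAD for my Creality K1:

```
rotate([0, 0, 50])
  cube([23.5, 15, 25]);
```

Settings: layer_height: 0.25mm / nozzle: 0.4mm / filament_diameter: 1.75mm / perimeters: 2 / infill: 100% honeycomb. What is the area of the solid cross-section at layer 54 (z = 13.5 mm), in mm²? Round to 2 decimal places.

352.50 mm²

At z = 13.5 mm: the cube is present — its section is the full 23.5×15 rectangle (area 352.50 mm²); (rotated 50° about Z; rotation is an isometry so areas/perimeters/island counts are preserved). Overall, the cross-section is a single solid region. Net area = 352.50 mm².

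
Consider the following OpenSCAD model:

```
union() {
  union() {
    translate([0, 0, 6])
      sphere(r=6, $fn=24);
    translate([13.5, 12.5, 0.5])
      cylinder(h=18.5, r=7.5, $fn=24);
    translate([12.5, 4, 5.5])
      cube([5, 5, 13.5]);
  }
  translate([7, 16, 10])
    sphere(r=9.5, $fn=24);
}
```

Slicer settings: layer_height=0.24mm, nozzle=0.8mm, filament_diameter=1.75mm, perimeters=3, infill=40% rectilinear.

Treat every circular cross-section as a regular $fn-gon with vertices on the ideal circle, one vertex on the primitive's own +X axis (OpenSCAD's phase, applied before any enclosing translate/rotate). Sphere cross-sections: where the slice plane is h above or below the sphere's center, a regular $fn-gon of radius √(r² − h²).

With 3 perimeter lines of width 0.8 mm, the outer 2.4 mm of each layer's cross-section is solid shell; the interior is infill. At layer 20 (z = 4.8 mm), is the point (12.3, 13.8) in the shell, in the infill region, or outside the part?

infill

At z = 4.8 mm: the sphere: section is a regular 24-gon, circumradius = √(r²−h²) = √(6²−1.2²) = 5.879; the cylinder at (13.5, 12.5): section is a regular 24-gon, circumradius r=7.5; the cube at (12.5, 4) is absent (z outside [5.5, 19]); Merging all regions: the 2 present regions are separate (no shared area or edge), so areas and boundary lengths simply add and each stays a separate island — 2 connected regions; the r=9.5 sphere at (7, 16) contributes a regular 24-gon of circumradius √(9.5²−5.2²) = 7.950; Merging all regions: the regions partially overlap (shared area 76.40 mm²), so overlapping operands fuse into one piece — 2 connected regions. Overall, the cross-section has 2 separate islands. The nearest boundary edge runs (13.89, 19.98)→(13.90, 19.95); distance from the point to it = 6.35 mm. (Shell/infill is judged within the island containing the point — the largest one.) The point is inside the cross-section and 6.35 mm from the nearest boundary — more than the 2.4 mm shell width (3 × 0.8), so it's in the infill interior.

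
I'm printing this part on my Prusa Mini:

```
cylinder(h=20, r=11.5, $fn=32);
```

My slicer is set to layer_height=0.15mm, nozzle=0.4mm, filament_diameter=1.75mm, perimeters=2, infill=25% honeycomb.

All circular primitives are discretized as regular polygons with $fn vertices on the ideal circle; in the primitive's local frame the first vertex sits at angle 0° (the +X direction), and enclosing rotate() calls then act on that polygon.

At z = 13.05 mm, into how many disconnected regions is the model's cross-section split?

1

At z = 13.05 mm: the r=11.5 cylinder gives a regular 32-gon of circumradius 11.5 (constant along its height). The result has 1 disconnected region.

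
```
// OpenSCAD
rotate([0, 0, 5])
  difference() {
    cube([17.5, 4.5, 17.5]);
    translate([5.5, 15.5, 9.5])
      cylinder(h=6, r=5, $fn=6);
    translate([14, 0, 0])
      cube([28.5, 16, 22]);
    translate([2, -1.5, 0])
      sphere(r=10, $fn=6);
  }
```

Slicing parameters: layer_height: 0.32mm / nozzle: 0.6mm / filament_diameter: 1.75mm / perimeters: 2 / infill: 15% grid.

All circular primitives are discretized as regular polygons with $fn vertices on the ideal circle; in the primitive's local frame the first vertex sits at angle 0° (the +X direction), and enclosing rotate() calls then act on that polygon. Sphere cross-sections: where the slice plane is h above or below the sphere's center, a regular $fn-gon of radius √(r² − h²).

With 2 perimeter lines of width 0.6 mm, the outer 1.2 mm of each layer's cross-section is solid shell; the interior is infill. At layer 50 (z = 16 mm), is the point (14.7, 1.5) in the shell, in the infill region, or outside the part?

outside

At z = 16 mm: the cube (footprint 17.5×4.5) is included at this height; the cylinder at (5.5, 15.5) does not reach this height (z outside [9.5, 15.5]); the cube at (14, 0) is present — its section is the full 28.5×16 rectangle; the sphere at (2, -1.5) is not intersected at this z (|z−center|=16.000 > r=10); Taking the first minus the rest: starting from the 17.5×4.5 cube, the 28.5×16 cube at (14, 0) partially overlaps it — only the 15.75 mm² overlap (of its 456.00 mm²) is removed, clipping the outline — 1 connected region; (whole slice rotated 5° about Z — lengths, areas and connectivity unchanged). Overall, the cross-section is a single solid region. Undo the 5° rotation: the query point maps to (14.775, 0.213) in the un-rotated model frame. The nearest boundary edge runs (14.00, 4.50)→(14.00, 0.00); distance from the point to it = 0.77 mm. The point is not inside any of the regions above, so it lies outside the cross-section (0.77 mm from the nearest boundary).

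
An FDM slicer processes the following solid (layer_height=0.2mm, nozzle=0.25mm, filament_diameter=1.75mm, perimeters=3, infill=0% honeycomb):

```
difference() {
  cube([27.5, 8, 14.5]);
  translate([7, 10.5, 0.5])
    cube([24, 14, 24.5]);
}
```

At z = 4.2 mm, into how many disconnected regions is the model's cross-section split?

At z = 4.2 mm: the cube (footprint 27.5×8) is included at this height; the cube at (7, 10.5) (footprint 24×14) is included at this height; After the difference (first − rest): starting from the 27.5×8 cube, the 24×14 cube at (7, 10.5) misses the remaining region (no effect) — 1 connected region. The result has 1 disconnected region.

1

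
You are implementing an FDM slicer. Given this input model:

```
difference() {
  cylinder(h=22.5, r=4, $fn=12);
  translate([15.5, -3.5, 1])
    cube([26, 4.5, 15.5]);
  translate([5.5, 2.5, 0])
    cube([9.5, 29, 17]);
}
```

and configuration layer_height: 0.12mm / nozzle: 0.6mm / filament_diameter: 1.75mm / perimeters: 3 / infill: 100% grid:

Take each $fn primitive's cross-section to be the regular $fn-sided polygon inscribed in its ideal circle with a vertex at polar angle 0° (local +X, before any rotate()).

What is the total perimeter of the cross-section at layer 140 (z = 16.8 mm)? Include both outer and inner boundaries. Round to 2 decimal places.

24.85 mm

At z = 16.8 mm: the r=4 cylinder gives a regular 12-gon of circumradius 4 (constant along its height) (perimeter = 2·12·4.000·sin(180°/12) = 24.85 mm); the cube at (15.5, -3.5) is not intersected at this z (z outside [1, 16.5]); the 9.5×29 cube at (5.5, 2.5) contributes its full rectangle (perimeter 77.00 mm); Subtracting the remaining from the first: starting from the r=4 cylinder, the 9.5×29 cube at (5.5, 2.5) misses the remaining region (no effect) — boundary = 24.85 mm. Overall, the cross-section is a single solid region. Total boundary length (outer) = 24.85 mm.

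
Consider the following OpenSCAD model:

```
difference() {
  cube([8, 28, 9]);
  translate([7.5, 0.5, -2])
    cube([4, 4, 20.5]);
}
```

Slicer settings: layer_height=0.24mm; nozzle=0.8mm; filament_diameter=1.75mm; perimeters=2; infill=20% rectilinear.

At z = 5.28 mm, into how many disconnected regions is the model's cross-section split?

1

At z = 5.28 mm: the cube is present — its section is the full 8×28 rectangle; the cube at (7.5, 0.5) (footprint 4×4) is included at this height; After the difference (first − rest): starting from the 8×28 cube, the 4×4 cube at (7.5, 0.5) partially overlaps it — only the 2.00 mm² overlap (of its 16.00 mm²) is removed, clipping the outline — 1 connected region. The result has 1 disconnected region.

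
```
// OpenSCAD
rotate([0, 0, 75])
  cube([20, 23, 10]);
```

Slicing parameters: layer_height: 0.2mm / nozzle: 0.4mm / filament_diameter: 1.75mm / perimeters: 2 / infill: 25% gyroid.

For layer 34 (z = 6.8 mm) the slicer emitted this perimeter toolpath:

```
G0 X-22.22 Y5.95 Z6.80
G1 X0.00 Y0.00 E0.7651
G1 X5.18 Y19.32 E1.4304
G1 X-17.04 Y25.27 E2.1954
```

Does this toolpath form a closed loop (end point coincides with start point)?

no

Start point (G0): (-22.22, 5.95). End point (last G1): the path does not return to the start — open.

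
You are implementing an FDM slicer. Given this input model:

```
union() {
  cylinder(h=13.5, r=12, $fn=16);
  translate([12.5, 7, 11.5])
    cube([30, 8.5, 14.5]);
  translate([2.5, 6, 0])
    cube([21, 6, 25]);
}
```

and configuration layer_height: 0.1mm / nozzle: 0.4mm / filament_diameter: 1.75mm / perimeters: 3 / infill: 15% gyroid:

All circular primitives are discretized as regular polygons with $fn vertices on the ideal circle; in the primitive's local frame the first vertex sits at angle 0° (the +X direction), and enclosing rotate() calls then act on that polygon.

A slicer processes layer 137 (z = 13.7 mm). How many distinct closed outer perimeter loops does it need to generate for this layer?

At z = 13.7 mm: the cylinder is absent (z outside [0, 13.5]); the 30×8.5 cube at (12.5, 7) contributes its full rectangle; the 21×6 cube at (2.5, 6) contributes its full rectangle; Merging all regions: the regions partially overlap (shared area 55.00 mm²), so overlapping operands fuse into one piece — 1 connected region. The result has 1 disconnected region.

1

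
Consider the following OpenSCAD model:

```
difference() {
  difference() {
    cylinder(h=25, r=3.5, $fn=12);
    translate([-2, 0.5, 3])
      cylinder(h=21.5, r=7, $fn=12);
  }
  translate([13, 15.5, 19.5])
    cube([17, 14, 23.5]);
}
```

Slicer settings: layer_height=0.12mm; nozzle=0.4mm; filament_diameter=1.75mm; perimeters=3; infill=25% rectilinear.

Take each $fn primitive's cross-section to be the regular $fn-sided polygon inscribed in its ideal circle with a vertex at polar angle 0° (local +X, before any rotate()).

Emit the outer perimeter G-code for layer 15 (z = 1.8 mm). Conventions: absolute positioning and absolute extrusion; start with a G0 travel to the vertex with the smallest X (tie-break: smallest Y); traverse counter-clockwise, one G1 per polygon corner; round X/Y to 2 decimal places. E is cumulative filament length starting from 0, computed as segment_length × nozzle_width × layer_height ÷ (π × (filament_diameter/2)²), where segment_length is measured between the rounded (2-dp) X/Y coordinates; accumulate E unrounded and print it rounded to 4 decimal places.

G0 X-3.50 Y0.00 Z1.80
G1 X-3.03 Y-1.75 E0.0362
G1 X-1.75 Y-3.03 E0.0723
G1 X0.00 Y-3.50 E0.1084
G1 X1.75 Y-3.03 E0.1446
G1 X3.03 Y-1.75 E0.1807
G1 X3.50 Y0.00 E0.2169
G1 X3.03 Y1.75 E0.2531
G1 X1.75 Y3.03 E0.2892
G1 X0.00 Y3.50 E0.3253
G1 X-1.75 Y3.03 E0.3615
G1 X-3.03 Y1.75 E0.3976
G1 X-3.50 Y0.00 E0.4338

At z = 1.8 mm: the r=3.5 cylinder gives a regular 12-gon of circumradius 3.5 (constant along its height); the cylinder at (-2, 0.5) is not intersected at this z (z outside [3, 24.5]); After the difference (first − rest): none of the subtracted shapes is present at this height, so the r=3.5 cylinder is unchanged — 1 connected region; the cube at (13, 15.5) is absent (z outside [19.5, 43]); After the difference (first − rest): none of the subtracted shapes is present at this height, so the result so far is unchanged — 1 connected region. The outline is a single polygon with 12 vertices. Extrusion per mm of travel: 0.4 × 0.12 / (π × 0.875²) = 0.019956. Accumulating E over each segment gives final E = 0.4338.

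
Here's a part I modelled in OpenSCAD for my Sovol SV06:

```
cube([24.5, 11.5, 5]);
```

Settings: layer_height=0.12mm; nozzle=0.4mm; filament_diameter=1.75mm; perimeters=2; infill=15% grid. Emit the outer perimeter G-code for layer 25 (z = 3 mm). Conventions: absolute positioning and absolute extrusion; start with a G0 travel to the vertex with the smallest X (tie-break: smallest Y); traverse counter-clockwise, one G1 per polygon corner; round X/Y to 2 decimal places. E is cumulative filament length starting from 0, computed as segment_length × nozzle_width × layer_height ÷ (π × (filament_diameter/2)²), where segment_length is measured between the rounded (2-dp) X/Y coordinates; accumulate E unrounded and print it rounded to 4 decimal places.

G0 X0.00 Y0.00 Z3.00
G1 X24.50 Y0.00 E0.4889
G1 X24.50 Y11.50 E0.7184
G1 X0.00 Y11.50 E1.2073
G1 X0.00 Y0.00 E1.4368

At z = 3 mm: the 24.5×11.5 cube contributes its full rectangle. The outline is a single polygon with 4 vertices. Extrusion per mm of travel: 0.4 × 0.12 / (π × 0.875²) = 0.019956. Accumulating E over each segment gives final E = 1.4368.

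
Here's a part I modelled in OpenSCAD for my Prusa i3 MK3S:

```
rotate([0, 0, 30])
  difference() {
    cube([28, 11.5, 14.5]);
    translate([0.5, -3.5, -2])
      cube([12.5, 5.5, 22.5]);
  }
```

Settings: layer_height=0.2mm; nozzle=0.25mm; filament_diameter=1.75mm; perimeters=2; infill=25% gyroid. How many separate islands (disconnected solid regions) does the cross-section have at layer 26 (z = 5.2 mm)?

At z = 5.2 mm: the cube (footprint 28×11.5) is included at this height; the 12.5×5.5 cube at (0.5, -3.5) contributes its full rectangle; Subtracting the remaining from the first: starting from the 28×11.5 cube, the 12.5×5.5 cube at (0.5, -3.5) partially overlaps it — only the 25.00 mm² overlap (of its 68.75 mm²) is removed, clipping the outline — 1 connected region; (whole slice rotated 30° about Z — lengths, areas and connectivity unchanged). Overall, the cross-section is a single solid region. Island count = 1.

1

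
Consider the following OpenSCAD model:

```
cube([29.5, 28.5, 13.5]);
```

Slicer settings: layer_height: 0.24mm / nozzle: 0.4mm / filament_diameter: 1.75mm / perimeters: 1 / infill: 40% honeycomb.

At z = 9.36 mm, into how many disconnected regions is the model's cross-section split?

1

At z = 9.36 mm: the 29.5×28.5 cube contributes its full rectangle. The result has 1 disconnected region.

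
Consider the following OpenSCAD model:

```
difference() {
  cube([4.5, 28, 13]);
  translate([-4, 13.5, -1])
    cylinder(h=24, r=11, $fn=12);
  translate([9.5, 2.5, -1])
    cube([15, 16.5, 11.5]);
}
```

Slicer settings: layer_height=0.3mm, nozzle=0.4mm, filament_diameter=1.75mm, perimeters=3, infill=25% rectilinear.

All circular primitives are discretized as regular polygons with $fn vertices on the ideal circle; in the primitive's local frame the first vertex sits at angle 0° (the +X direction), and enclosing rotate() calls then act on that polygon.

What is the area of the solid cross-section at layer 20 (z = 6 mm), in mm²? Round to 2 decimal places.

48.66 mm²

At z = 6 mm: the 4.5×28 cube contributes its full rectangle (area 126.00 mm²); the r=11 cylinder at (-4, 13.5) contributes a regular 12-gon of circumradius 11 (area = (12/2)·11.000²·sin(360°/12) = 363.00 mm²); the cube at (9.5, 2.5) is present — its section is the full 15×16.5 rectangle (area 247.50 mm²); Taking the first minus the rest: starting from the 4.5×28 cube (126.00 mm²), the r=11 cylinder at (-4, 13.5) partially overlaps it — only the 77.34 mm² overlap (of its 363.00 mm²) is removed, clipping the outline; the 15×16.5 cube at (9.5, 2.5) misses the remaining region (no effect) — area = 48.66 mm². Overall, the cross-section has 2 separate islands. Net area = 48.66 mm².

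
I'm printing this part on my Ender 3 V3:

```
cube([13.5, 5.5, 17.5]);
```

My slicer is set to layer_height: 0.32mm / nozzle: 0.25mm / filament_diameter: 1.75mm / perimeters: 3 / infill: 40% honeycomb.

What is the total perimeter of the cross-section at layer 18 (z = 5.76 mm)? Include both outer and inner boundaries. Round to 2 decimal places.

38.00 mm

At z = 5.76 mm: the 13.5×5.5 cube contributes its full rectangle (perimeter 38.00 mm). Overall, the cross-section is a single solid region. Total boundary length (outer) = 38.00 mm.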